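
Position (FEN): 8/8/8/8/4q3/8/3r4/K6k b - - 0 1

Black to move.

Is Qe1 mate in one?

After Qe1: white king on a1; in check: yes, from the black queen on e1.
King squares — b1: attacked by Qe1; a2: attacked by Rd2; b2: attacked by Rd2.
White has no legal moves → checkmate.

yes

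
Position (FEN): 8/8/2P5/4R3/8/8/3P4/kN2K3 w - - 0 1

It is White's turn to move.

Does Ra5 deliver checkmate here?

After Ra5: black king on a1; in check: yes, from the white rook on a5.
Black has 2 legal replies: Kb2, Kxb1.
In check but a legal move exists → not checkmate.

no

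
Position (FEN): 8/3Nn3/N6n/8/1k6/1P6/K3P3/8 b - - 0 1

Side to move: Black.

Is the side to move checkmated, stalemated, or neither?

Black to move; black king on b4.
In check: yes, from the white knight on a6.
Legal moves for Black: Kb5, Ka5, Kc3.
Black is in check but has 3 legal moves → neither.

neither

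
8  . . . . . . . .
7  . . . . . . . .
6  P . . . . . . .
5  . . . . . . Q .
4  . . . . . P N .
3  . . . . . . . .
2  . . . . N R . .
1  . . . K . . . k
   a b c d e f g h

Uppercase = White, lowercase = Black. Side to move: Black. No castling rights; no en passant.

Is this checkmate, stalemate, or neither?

stalemate

Black to move; black king on h1.
In check: no.
King squares — g1: attacked by Ne2; g2: attacked by Rf2; h2: attacked by Rf2.
Legal moves for Black: none.
Not in check and no legal moves → stalemate.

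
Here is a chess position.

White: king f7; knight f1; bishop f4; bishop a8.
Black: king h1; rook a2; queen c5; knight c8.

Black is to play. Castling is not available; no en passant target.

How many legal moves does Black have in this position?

Black to move; king on h1.
In check: yes, from the white bishop on a8.
Legal moves: Kg1, Qc6, Qd5+, Rxa8, Rg2.
Count: 5.

5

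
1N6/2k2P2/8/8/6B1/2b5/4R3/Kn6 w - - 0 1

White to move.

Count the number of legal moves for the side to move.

3

White to move; king on a1.
In check: yes, from the black bishop on c3.
Legal moves: Ka2, Kxb1, Rb2.
Count: 3.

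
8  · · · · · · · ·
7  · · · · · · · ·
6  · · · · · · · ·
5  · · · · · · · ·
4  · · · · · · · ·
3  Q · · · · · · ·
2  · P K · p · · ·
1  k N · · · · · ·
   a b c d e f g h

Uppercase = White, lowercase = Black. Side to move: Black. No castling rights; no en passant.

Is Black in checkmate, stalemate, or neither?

checkmate

Black to move; black king on a1.
In check: yes, from the white queen on a3.
King squares — b1: attacked by Kc2; a2: attacked by Qa3; b2: attacked by Kc2.
Legal moves for Black: none.
In check with no legal moves → checkmate.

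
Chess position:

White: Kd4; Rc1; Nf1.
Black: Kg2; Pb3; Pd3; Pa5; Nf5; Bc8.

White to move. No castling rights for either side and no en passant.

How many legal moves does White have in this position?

White to move; king on d4.
In check: yes, from the black knight on f5.
Legal moves: Ke5, Kd5, Kc5, Ke4, Kc4, Kxd3, Kc3.
Count: 7.

7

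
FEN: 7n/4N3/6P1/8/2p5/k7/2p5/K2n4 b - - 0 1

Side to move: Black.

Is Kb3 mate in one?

no

After Kb3: white king on a1; in check: no.
White is not in check, so this cannot be checkmate.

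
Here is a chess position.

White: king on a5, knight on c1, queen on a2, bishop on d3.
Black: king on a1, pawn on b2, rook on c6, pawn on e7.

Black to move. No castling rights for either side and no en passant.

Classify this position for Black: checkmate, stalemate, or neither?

Black to move; black king on a1.
In check: yes, from the white queen on a2.
King squares — b1: attacked by Qa2; a2: attacked by Nc1; b2: own pawn.
Legal moves for Black: none.
In check with no legal moves → checkmate.

checkmate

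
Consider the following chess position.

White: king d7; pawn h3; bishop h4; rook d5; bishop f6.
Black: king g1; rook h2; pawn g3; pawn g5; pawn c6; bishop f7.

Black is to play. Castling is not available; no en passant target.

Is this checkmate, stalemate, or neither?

Black to move; black king on g1.
In check: no.
Legal moves for Black include: Bg8, Be8+, Bg6, Be6+, Bh5, Bxd5, Rxh3, Rg2, Rf2, Re2, Rd2, Rc2, Rb2, Ra2, Rh1, Kg2, Kf2, Kh1, ... (list truncated; more exist).
Black has legal moves and is not in check → neither.

neither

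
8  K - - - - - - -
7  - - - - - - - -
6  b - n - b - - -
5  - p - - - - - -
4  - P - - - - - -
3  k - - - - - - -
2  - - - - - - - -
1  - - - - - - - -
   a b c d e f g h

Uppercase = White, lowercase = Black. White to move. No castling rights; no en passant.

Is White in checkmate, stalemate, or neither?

White to move; white king on a8.
In check: no.
King squares — a7: attacked by Nc6; b7: attacked by Ba6; b8: attacked by Nc6.
Legal moves for White: none.
Not in check and no legal moves → stalemate.

stalemate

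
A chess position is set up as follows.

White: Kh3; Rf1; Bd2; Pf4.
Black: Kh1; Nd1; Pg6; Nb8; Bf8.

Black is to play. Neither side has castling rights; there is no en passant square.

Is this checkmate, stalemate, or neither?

checkmate

Black to move; black king on h1.
In check: yes, from the white rook on f1.
King squares — g1: attacked by Rf1; g2: attacked by Kh3; h2: attacked by Kh3.
Legal moves for Black: none.
In check with no legal moves → checkmate.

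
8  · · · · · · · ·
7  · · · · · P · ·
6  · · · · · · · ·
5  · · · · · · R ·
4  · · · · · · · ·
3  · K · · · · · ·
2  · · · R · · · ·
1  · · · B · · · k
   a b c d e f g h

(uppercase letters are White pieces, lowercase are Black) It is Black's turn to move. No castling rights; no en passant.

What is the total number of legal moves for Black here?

0

Black to move; king on h1.
In check: no.
Legal moves: none.
Count: 0.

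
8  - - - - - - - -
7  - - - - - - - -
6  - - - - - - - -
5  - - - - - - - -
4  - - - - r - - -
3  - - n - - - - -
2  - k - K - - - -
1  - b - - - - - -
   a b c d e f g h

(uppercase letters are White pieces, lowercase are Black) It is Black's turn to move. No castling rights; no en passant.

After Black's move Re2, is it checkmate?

yes

After Re2: white king on d2; in check: yes, from the black rook on e2.
King squares — c1: attacked by Kb2; d1: attacked by Nc3; e1: attacked by Re2; c2: attacked by Bb1; e2: attacked by Nc3; c3: attacked by Kb2; d3: attacked by Bb1; e3: attacked by Re2.
White has no legal moves → checkmate.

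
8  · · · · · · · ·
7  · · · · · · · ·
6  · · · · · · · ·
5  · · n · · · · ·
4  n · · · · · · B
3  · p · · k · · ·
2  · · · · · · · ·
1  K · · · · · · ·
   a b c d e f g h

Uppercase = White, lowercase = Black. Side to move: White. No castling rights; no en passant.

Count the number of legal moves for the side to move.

8

White to move; king on a1.
In check: no.
Legal moves: Bd8, Be7, Bf6, Bg5+, Bg3, Bf2+, Be1, Kb1.
Count: 8.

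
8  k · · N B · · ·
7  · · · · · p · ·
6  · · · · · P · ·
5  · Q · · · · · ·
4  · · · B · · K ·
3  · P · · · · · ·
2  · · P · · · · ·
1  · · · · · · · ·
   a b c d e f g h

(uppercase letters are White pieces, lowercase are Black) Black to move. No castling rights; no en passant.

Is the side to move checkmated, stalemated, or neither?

stalemate

Black to move; black king on a8.
In check: no.
King squares — a7: attacked by Bd4; b7: attacked by Qb5; b8: attacked by Qb5.
Legal moves for Black: none.
Not in check and no legal moves → stalemate.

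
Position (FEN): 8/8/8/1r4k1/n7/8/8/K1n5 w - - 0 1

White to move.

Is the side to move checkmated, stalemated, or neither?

stalemate

White to move; white king on a1.
In check: no.
King squares — b1: attacked by Rb5; a2: attacked by Nc1; b2: attacked by Na4.
Legal moves for White: none.
Not in check and no legal moves → stalemate.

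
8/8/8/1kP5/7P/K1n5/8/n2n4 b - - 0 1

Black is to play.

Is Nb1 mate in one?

no

After Nb1: white king on a3; in check: yes, from the black knight on b1.
White has 1 legal reply: Ka2.
In check but a legal move exists → not checkmate.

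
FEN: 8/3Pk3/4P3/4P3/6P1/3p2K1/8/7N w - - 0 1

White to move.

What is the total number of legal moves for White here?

White to move; king on g3.
In check: no.
Legal moves: Kh4, Kf4, Kh3, Kf3, Kh2, Kg2, Kf2, Nf2, d8=Q+, d8=R, d8=B+, d8=N, g5.
Count: 13.

13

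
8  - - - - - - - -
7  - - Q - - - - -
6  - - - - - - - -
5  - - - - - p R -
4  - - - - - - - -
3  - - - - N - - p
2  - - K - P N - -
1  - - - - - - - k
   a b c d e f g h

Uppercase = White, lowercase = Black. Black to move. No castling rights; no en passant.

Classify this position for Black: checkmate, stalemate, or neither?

checkmate

Black to move; black king on h1.
In check: yes, from the white knight on f2.
King squares — g1: attacked by Rg5; g2: attacked by Ne3; h2: attacked by Qc7.
Legal moves for Black: none.
In check with no legal moves → checkmate.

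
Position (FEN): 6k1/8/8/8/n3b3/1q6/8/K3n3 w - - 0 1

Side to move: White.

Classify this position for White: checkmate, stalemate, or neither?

stalemate

White to move; white king on a1.
In check: no.
King squares — b1: attacked by Qb3; a2: attacked by Qb3; b2: attacked by Qb3.
Legal moves for White: none.
Not in check and no legal moves → stalemate.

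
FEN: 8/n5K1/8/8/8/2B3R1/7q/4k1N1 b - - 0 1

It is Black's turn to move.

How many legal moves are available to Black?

4

Black to move; king on e1.
In check: yes, from the white bishop on c3.
Legal moves: Kf2, Kf1, Kd1, Qd2.
Count: 4.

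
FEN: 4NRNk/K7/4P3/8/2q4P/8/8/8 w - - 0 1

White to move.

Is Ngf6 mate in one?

After Ngf6: black king on h8; in check: yes, from the white rook on f8.
King squares — g7: attacked by Ne8; h7: attacked by Nf6; g8: attacked by Nf6.
Black has no legal moves → checkmate.

yes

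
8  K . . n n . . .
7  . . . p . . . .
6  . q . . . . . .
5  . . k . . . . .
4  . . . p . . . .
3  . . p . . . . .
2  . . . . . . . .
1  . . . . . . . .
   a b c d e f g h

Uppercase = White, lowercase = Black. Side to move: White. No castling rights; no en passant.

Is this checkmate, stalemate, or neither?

White to move; white king on a8.
In check: no.
King squares — a7: attacked by Qb6; b7: attacked by Qb6; b8: attacked by Qb6.
Legal moves for White: none.
Not in check and no legal moves → stalemate.

stalemate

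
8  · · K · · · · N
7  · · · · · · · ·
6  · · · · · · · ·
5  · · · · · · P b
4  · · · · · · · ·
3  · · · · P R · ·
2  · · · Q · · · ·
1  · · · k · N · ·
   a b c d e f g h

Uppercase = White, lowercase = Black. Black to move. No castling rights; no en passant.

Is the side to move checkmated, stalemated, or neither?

Black to move; black king on d1.
In check: yes, from the white queen on d2.
King squares — c1: attacked by Qd2; e1: attacked by Qd2; c2: attacked by Qd2; d2: attacked by Nf1; e2: attacked by Qd2.
Legal moves for Black: none.
In check with no legal moves → checkmate.

checkmate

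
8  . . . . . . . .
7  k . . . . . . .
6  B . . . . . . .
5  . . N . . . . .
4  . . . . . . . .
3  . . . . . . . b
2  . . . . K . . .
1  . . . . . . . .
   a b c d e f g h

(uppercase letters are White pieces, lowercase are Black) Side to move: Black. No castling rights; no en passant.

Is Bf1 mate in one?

After Bf1: white king on e2; in check: yes, from the black bishop on f1.
White has 7 legal replies: Kf3, Ke3, Kf2, Kd2, Kxf1, Ke1, Kd1.
In check but a legal move exists → not checkmate.

no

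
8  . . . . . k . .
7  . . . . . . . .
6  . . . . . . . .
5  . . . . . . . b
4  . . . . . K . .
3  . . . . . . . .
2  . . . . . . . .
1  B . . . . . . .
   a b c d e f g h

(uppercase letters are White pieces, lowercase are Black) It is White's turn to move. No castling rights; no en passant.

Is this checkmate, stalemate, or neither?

neither

White to move; white king on f4.
In check: no.
Legal moves for White: Kg5, Kf5, Ke5, Ke4, Kg3, Ke3, Bh8, Bg7+, Bf6, Be5, Bd4, Bc3, Bb2.
White has 13 legal moves and is not in check → neither.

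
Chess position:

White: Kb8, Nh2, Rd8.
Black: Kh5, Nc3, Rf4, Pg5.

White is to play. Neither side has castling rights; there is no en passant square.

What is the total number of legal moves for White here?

White to move; king on b8.
In check: no.
Legal moves: Rh8+, Rg8, Rf8, Re8, Rc8, Rd7, Rd6, Rd5, Rd4, Rd3, Rd2, Rd1, Kc8, Ka8, Kc7, Kb7, Ka7, Ng4, Nf3, Nf1.
Count: 20.

20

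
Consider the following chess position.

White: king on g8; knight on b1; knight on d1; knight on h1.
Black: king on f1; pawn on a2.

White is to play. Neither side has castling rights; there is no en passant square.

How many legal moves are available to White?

White to move; king on g8.
In check: no.
Legal moves: Kh8, Kf8, Kh7, Kg7, Kf7, Ng3+, Nhf2, Ne3+, Ndc3, Ndf2, Nb2, Nbc3, Na3, Nd2+.
Count: 14.

14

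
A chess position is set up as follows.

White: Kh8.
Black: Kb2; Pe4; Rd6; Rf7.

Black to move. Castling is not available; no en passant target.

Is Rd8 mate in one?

yes

After Rd8: white king on h8; in check: yes, from the black rook on d8.
King squares — g7: attacked by Rf7; h7: attacked by Rf7; g8: attacked by Rd8.
White has no legal moves → checkmate.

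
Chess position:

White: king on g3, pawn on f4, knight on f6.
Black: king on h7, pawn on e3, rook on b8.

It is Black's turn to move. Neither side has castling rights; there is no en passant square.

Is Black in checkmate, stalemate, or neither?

neither

Black to move; black king on h7.
In check: yes, from the white knight on f6.
Legal moves for Black: Kh8, Kg7, Kh6, Kg6.
Black is in check but has 4 legal moves → neither.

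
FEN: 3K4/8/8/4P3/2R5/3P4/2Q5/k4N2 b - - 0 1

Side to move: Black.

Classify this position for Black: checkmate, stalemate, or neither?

Black to move; black king on a1.
In check: no.
King squares — b1: attacked by Qc2; a2: attacked by Qc2; b2: attacked by Qc2.
Legal moves for Black: none.
Not in check and no legal moves → stalemate.

stalemate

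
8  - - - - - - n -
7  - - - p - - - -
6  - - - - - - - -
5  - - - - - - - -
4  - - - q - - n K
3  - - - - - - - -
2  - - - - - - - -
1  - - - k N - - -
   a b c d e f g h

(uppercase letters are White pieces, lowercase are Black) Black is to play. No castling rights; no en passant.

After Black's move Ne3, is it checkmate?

no

After Ne3: white king on h4; in check: yes, from the black queen on d4.
White has 4 legal replies: Kh5, Kg5, Kh3, Kg3.
In check but a legal move exists → not checkmate.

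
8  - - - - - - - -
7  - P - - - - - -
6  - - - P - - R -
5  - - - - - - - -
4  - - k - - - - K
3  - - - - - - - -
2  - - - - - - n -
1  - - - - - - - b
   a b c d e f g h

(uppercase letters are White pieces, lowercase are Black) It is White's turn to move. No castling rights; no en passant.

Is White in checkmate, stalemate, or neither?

White to move; white king on h4.
In check: yes, from the black knight on g2.
Legal moves for White: Kh5, Kg5, Kg4, Kh3, Kg3, Rxg2.
White is in check but has 6 legal moves → neither.

neither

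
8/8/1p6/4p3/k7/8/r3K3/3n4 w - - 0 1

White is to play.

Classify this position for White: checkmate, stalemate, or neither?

neither

White to move; white king on e2.
In check: yes, from the black rook on a2.
Legal moves for White: Kf3, Kd3, Kf1, Ke1, Kxd1.
White is in check but has 5 legal moves → neither.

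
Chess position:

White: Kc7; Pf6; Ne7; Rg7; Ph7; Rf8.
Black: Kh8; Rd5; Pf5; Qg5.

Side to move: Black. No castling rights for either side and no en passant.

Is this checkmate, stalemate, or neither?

Black to move; black king on h8.
In check: yes, from the white rook on f8.
King squares — g7: attacked by Pf6; h7: attacked by Rg7; g8: attacked by Ne7.
Legal moves for Black: none.
In check with no legal moves → checkmate.

checkmate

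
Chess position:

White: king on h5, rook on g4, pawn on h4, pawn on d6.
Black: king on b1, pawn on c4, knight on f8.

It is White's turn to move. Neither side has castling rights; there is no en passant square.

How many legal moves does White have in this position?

White to move; king on h5.
In check: no.
Legal moves: Kh6, Kg5, Rg8, Rg7, Rg6, Rg5, Rf4, Re4, Rd4, Rxc4, Rg3, Rg2, Rg1+, d7.
Count: 14.

14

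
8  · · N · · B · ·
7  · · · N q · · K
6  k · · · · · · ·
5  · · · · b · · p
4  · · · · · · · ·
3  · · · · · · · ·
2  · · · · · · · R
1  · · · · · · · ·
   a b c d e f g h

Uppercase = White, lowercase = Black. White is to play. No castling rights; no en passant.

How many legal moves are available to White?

White to move; king on h7.
In check: yes, from the black queen on e7.
Legal moves: Kg8, Kh6, Kg6, Bg7, Bxe7, Nxe7.
Count: 6.

6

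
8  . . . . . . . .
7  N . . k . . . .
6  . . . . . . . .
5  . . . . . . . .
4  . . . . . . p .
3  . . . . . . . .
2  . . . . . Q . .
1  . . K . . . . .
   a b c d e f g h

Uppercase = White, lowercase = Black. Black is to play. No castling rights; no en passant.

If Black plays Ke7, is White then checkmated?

no

After Ke7: white king on c1; in check: no.
White is not in check, so this cannot be checkmate.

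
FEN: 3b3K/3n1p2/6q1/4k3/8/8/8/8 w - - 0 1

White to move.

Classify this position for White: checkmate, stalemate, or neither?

White to move; white king on h8.
In check: no.
King squares — g7: attacked by Qg6; h7: attacked by Qg6; g8: attacked by Qg6.
Legal moves for White: none.
Not in check and no legal moves → stalemate.

stalemate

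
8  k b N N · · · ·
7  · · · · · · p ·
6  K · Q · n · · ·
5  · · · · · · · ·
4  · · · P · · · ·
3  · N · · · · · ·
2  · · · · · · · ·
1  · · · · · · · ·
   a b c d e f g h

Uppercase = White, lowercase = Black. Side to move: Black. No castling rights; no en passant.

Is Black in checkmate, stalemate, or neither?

checkmate

Black to move; black king on a8.
In check: yes, from the white queen on c6.
King squares — a7: attacked by Ka6; b7: attacked by Ka6; b8: own bishop.
Legal moves for Black: none.
In check with no legal moves → checkmate.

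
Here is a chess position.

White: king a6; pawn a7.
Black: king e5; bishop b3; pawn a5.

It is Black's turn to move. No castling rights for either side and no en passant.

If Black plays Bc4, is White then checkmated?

After Bc4: white king on a6; in check: yes, from the black bishop on c4.
White has 3 legal replies: Kb7, Kb6, Kxa5.
In check but a legal move exists → not checkmate.

no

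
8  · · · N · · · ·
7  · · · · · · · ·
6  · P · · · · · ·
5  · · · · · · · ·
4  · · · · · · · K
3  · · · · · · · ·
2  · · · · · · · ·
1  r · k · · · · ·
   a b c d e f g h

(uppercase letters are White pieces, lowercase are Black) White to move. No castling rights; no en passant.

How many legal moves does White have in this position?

10

White to move; king on h4.
In check: no.
Legal moves: Nf7, Nb7, Ne6, Nc6, Kh5, Kg5, Kg4, Kh3, Kg3, b7.
Count: 10.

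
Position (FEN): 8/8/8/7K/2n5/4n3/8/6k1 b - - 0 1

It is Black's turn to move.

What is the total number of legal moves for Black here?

Black to move; king on g1.
In check: no.
Legal moves: Nd6, Nb6, Ne5, Na5, Na3, Nd2, Nb2, Nf5, Nd5, Ng4, Ng2, Nc2, Nf1, Nd1, Kh2, Kg2, Kf2, Kh1, Kf1.
Count: 19.

19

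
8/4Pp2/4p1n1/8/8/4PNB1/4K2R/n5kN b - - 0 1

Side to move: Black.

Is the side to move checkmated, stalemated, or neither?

Black to move; black king on g1.
In check: yes, from the white knight on f3.
King squares — f1: attacked by Ke2; h1: attacked by Rh2; f2: attacked by Nh1; g2: attacked by Rh2; h2: attacked by Nf3.
Legal moves for Black: none.
In check with no legal moves → checkmate.

checkmate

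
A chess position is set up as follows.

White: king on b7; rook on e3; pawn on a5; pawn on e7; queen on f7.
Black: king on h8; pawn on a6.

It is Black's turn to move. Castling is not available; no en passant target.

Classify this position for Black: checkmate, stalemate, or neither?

Black to move; black king on h8.
In check: no.
King squares — g7: attacked by Qf7; h7: attacked by Qf7; g8: attacked by Qf7.
Legal moves for Black: none.
Not in check and no legal moves → stalemate.

stalemate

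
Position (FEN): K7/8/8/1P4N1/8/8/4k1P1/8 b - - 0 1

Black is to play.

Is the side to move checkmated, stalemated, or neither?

neither

Black to move; black king on e2.
In check: no.
Legal moves for Black: Ke3, Kd3, Kf2, Kd2, Kf1, Ke1, Kd1.
Black has 7 legal moves and is not in check → neither.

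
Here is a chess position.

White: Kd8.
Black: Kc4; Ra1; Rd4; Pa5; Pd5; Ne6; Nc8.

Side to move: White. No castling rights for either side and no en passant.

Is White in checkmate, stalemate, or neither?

neither

White to move; white king on d8.
In check: yes, from the black knight on e6.
King squares — c7: attacked by Ne6; d7: available; e7: attacked by Nc8; c8: available; e8: available.
Legal moves for White: Ke8, Kxc8, Kd7.
White is in check but has 3 legal moves → neither.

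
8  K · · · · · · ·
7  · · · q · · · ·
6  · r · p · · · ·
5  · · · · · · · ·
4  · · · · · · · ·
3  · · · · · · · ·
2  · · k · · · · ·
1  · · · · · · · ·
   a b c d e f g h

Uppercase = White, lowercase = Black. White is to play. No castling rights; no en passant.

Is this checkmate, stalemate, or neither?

stalemate

White to move; white king on a8.
In check: no.
King squares — a7: attacked by Qd7; b7: attacked by Rb6; b8: attacked by Rb6.
Legal moves for White: none.
Not in check and no legal moves → stalemate.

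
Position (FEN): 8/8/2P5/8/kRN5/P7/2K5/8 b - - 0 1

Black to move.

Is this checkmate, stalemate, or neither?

checkmate

Black to move; black king on a4.
In check: yes, from the white rook on b4.
King squares — a3: attacked by Nc4; b3: attacked by Kc2; b4: attacked by Pa3; a5: attacked by Nc4; b5: attacked by Rb4.
Legal moves for Black: none.
In check with no legal moves → checkmate.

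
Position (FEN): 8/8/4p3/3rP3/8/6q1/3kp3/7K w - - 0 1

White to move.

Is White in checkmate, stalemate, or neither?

stalemate

White to move; white king on h1.
In check: no.
King squares — g1: attacked by Qg3; g2: attacked by Qg3; h2: attacked by Qg3.
Legal moves for White: none.
Not in check and no legal moves → stalemate.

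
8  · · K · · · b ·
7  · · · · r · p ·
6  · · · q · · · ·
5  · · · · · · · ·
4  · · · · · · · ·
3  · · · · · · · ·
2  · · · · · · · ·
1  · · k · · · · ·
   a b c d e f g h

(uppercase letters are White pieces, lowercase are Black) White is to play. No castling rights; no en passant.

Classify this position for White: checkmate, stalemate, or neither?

stalemate

White to move; white king on c8.
In check: no.
King squares — b7: attacked by Re7; c7: attacked by Qd6; d7: attacked by Qd6; b8: attacked by Qd6; d8: attacked by Qd6.
Legal moves for White: none.
Not in check and no legal moves → stalemate.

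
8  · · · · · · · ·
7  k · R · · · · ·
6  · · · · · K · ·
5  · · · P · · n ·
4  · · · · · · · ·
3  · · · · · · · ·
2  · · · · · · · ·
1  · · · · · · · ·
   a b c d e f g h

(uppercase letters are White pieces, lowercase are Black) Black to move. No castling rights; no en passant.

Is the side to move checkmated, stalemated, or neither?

neither

Black to move; black king on a7.
In check: yes, from the white rook on c7.
Legal moves for Black: Kb8, Ka8, Kb6, Ka6.
Black is in check but has 4 legal moves → neither.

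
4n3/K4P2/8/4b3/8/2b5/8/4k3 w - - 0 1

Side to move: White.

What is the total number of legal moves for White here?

12

White to move; king on a7.
In check: no.
Legal moves: Ka8, Kb7, Kb6, Ka6, fxe8=Q, fxe8=R, fxe8=B, fxe8=N, f8=Q, f8=R, f8=B, f8=N.
Count: 12.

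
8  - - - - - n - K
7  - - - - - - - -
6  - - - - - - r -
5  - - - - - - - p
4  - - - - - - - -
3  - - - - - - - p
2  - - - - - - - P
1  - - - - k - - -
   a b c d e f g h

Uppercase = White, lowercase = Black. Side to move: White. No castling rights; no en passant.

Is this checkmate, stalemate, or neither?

stalemate

White to move; white king on h8.
In check: no.
King squares — g7: attacked by Rg6; h7: attacked by Nf8; g8: attacked by Rg6.
Legal moves for White: none.
Not in check and no legal moves → stalemate.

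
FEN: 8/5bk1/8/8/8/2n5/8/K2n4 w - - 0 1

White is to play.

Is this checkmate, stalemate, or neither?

White to move; white king on a1.
In check: no.
King squares — b1: attacked by Nc3; a2: attacked by Nc3; b2: attacked by Nd1.
Legal moves for White: none.
Not in check and no legal moves → stalemate.

stalemate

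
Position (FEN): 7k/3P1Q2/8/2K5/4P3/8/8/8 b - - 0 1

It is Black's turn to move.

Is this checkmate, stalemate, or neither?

Black to move; black king on h8.
In check: no.
King squares — g7: attacked by Qf7; h7: attacked by Qf7; g8: attacked by Qf7.
Legal moves for Black: none.
Not in check and no legal moves → stalemate.

stalemate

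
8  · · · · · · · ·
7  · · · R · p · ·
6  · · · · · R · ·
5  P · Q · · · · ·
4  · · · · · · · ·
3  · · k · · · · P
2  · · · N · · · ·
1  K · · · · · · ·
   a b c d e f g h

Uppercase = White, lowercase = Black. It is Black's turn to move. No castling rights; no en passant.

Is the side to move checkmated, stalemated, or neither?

Black to move; black king on c3.
In check: yes, from the white queen on c5.
King squares — b2: attacked by Ka1; c2: attacked by Qc5; d2: attacked by Rd7; b3: attacked by Nd2; d3: attacked by Rd7; b4: attacked by Qc5; c4: attacked by Nd2; d4: attacked by Qc5.
Legal moves for Black: none.
In check with no legal moves → checkmate.

checkmate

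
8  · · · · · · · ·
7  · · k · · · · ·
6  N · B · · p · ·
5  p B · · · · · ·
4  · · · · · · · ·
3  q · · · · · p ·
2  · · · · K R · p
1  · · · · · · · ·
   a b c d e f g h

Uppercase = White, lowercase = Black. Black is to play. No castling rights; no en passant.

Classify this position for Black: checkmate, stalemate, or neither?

Black to move; black king on c7.
In check: yes, from the white knight on a6.
King squares — b6: available; c6: attacked by Bb5; d6: available; b7: attacked by Bc6; d7: attacked by Bc6; b8: attacked by Na6; c8: available; d8: available.
Legal moves for Black: Kd8, Kc8, Kd6, Kb6.
Black is in check but has 4 legal moves → neither.

neither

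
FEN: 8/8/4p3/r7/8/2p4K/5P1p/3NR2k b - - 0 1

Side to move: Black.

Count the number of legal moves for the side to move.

Black to move; king on h1.
In check: yes, from the white rook on e1.
Legal moves: none.
Count: 0.

0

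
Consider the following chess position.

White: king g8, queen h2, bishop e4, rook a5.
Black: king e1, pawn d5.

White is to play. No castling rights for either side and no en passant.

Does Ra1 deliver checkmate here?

After Ra1: black king on e1; in check: yes, from the white rook on a1.
King squares — d1: attacked by Ra1; f1: attacked by Ra1; d2: attacked by Qh2; e2: attacked by Qh2; f2: attacked by Qh2.
Black has no legal moves → checkmate.

yes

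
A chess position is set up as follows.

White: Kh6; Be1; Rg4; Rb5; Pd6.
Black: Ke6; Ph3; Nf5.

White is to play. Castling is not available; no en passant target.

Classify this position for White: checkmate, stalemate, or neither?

neither

White to move; white king on h6.
In check: yes, from the black knight on f5.
King squares — g5: available; h5: available; g6: available; g7: attacked by Nf5; h7: available.
Legal moves for White: Kh7, Kg6, Kh5, Kg5, Rxf5.
White is in check but has 5 legal moves → neither.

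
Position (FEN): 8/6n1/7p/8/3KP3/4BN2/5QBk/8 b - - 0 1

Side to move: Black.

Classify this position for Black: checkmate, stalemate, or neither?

checkmate

Black to move; black king on h2.
In check: yes, from the white knight on f3.
King squares — g1: attacked by Qf2; h1: attacked by Bg2; g2: attacked by Qf2; g3: attacked by Qf2; h3: attacked by Bg2.
Legal moves for Black: none.
In check with no legal moves → checkmate.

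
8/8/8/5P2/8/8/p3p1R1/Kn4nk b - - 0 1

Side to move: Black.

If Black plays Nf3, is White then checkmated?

After Nf3: white king on a1; in check: no.
White is not in check, so this cannot be checkmate.

no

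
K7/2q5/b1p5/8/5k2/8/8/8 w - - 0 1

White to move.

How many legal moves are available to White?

0

White to move; king on a8.
In check: no.
Legal moves: none.
Count: 0.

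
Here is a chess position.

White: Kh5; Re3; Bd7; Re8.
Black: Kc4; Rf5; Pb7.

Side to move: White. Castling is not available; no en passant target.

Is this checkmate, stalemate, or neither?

White to move; white king on h5.
In check: yes, from the black rook on f5.
King squares — g4: available; h4: available; g5: attacked by Rf5; g6: available; h6: available.
Legal moves for White: Kh6, Kg6, Kh4, Kg4, Bxf5.
White is in check but has 5 legal moves → neither.

neither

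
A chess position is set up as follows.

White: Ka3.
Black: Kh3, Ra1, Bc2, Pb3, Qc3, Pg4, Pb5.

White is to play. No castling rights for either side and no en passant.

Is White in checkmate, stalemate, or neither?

White to move; white king on a3.
In check: yes, from the black rook on a1.
King squares — a2: attacked by Ra1; b2: attacked by Qc3; b3: attacked by Bc2; a4: attacked by Ra1; b4: attacked by Qc3.
Legal moves for White: none.
In check with no legal moves → checkmate.

checkmate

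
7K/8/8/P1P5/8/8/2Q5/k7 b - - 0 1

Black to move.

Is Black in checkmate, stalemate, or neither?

Black to move; black king on a1.
In check: no.
King squares — b1: attacked by Qc2; a2: attacked by Qc2; b2: attacked by Qc2.
Legal moves for Black: none.
Not in check and no legal moves → stalemate.

stalemate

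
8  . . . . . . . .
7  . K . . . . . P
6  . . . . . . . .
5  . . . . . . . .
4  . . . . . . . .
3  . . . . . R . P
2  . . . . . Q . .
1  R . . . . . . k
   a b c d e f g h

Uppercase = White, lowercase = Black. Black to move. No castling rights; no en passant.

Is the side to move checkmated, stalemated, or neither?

Black to move; black king on h1.
In check: yes, from the white rook on a1.
King squares — g1: attacked by Ra1; g2: attacked by Qf2; h2: attacked by Qf2.
Legal moves for Black: none.
In check with no legal moves → checkmate.

checkmate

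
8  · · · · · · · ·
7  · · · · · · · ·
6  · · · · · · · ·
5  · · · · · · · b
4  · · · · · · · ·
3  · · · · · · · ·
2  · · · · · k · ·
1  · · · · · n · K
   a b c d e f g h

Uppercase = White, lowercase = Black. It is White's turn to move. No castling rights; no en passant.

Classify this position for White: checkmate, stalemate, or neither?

White to move; white king on h1.
In check: no.
King squares — g1: attacked by Kf2; g2: attacked by Kf2; h2: attacked by Nf1.
Legal moves for White: none.
Not in check and no legal moves → stalemate.

stalemate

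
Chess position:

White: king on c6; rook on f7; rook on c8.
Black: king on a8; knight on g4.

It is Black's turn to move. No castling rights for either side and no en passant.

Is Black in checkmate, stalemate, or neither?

Black to move; black king on a8.
In check: yes, from the white rook on c8.
King squares — a7: attacked by Rf7; b7: attacked by Kc6; b8: attacked by Rc8.
Legal moves for Black: none.
In check with no legal moves → checkmate.

checkmate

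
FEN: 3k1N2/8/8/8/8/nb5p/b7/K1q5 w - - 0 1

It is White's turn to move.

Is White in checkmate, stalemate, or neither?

White to move; white king on a1.
In check: yes, from the black queen on c1.
King squares — b1: attacked by Qc1; a2: attacked by Bb3; b2: attacked by Qc1.
Legal moves for White: none.
In check with no legal moves → checkmate.

checkmate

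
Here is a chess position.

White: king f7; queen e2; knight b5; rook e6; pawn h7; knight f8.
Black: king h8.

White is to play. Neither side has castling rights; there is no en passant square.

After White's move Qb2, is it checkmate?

yes

After Qb2: black king on h8; in check: yes, from the white queen on b2.
King squares — g7: attacked by Qb2; h7: attacked by Nf8; g8: attacked by Kf7.
Black has no legal moves → checkmate.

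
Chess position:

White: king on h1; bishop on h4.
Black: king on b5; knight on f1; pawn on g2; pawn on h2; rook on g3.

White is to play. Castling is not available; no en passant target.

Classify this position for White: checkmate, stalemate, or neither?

checkmate

White to move; white king on h1.
In check: yes, from the black pawn on g2.
King squares — g1: attacked by Ph2; g2: attacked by Rg3; h2: attacked by Nf1.
Legal moves for White: none.
In check with no legal moves → checkmate.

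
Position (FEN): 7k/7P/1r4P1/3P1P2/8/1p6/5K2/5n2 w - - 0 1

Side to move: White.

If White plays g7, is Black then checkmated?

After g7: black king on h8; in check: yes, from the white pawn on g7.
Black has 2 legal replies: Kxh7, Kxg7.
In check but a legal move exists → not checkmate.

no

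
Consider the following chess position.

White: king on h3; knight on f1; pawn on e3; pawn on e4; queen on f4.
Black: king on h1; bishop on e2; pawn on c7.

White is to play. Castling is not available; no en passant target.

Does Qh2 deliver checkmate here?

yes

After Qh2: black king on h1; in check: yes, from the white queen on h2.
King squares — g1: attacked by Qh2; g2: attacked by Qh2; h2: attacked by Nf1.
Black has no legal moves → checkmate.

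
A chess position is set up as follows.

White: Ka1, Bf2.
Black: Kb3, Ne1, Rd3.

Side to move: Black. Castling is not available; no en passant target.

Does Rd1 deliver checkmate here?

yes

After Rd1: white king on a1; in check: yes, from the black rook on d1.
King squares — b1: attacked by Rd1; a2: attacked by Kb3; b2: attacked by Kb3.
White has no legal moves → checkmate.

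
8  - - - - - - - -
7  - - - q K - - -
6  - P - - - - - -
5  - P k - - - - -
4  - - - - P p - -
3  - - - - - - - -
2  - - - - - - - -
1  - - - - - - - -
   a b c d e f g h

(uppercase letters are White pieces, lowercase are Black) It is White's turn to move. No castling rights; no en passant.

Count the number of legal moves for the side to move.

White to move; king on e7.
In check: yes, from the black queen on d7.
Legal moves: Kf8, Kxd7, Kf6.
Count: 3.

3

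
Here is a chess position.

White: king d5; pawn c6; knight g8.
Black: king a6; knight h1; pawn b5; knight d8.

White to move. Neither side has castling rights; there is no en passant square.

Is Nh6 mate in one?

no

After Nh6: black king on a6; in check: no.
Black is not in check, so this cannot be checkmate.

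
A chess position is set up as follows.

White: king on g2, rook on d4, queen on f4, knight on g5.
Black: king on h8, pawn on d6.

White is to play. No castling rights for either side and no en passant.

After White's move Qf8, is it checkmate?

yes

After Qf8: black king on h8; in check: yes, from the white queen on f8.
King squares — g7: attacked by Qf8; h7: attacked by Ng5; g8: attacked by Qf8.
Black has no legal moves → checkmate.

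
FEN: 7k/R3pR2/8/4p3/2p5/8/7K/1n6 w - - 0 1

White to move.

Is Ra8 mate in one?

After Ra8: black king on h8; in check: yes, from the white rook on a8.
King squares — g7: attacked by Rf7; h7: attacked by Rf7; g8: attacked by Ra8.
Black has no legal moves → checkmate.

yes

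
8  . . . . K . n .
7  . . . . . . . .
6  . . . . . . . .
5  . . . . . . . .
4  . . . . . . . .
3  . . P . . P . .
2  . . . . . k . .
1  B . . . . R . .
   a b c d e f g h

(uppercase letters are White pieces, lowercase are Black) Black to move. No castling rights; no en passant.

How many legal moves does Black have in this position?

5

Black to move; king on f2.
In check: yes, from the white rook on f1.
Legal moves: Kg3, Ke3, Kg2, Ke2, Kxf1.
Count: 5.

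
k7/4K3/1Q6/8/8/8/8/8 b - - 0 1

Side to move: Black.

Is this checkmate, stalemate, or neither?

Black to move; black king on a8.
In check: no.
King squares — a7: attacked by Qb6; b7: attacked by Qb6; b8: attacked by Qb6.
Legal moves for Black: none.
Not in check and no legal moves → stalemate.

stalemate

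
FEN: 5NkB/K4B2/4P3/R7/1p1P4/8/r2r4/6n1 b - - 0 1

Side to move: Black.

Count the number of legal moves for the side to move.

2

Black to move; king on g8.
In check: yes, from the white bishop on f7.
Legal moves: Kxh8, Kxf8.
Count: 2.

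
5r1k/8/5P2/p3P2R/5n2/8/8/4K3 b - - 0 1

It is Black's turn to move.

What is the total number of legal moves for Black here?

Black to move; king on h8.
In check: yes, from the white rook on h5.
Legal moves: Kg8, Nxh5.
Count: 2.

2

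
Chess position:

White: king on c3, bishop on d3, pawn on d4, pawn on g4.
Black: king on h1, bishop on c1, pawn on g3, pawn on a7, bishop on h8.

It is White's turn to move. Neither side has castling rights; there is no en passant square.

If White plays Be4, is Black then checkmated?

no

After Be4: black king on h1; in check: yes, from the white bishop on e4.
Black has 3 legal replies: Kh2, Kg1, g2.
In check but a legal move exists → not checkmate.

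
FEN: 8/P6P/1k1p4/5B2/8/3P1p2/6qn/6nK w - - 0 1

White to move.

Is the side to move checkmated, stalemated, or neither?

White to move; white king on h1.
In check: yes, from the black queen on g2.
King squares — g1: attacked by Qg2; g2: attacked by Pf3; h2: attacked by Qg2.
Legal moves for White: none.
In check with no legal moves → checkmate.

checkmate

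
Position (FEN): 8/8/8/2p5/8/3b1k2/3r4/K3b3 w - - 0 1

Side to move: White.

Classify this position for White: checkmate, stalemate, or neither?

stalemate

White to move; white king on a1.
In check: no.
King squares — b1: attacked by Bd3; a2: attacked by Rd2; b2: attacked by Rd2.
Legal moves for White: none.
Not in check and no legal moves → stalemate.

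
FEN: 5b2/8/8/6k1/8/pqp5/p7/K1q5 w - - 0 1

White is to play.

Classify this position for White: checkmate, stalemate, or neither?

checkmate

White to move; white king on a1.
In check: yes, from the black queen on c1.
King squares — b1: attacked by Qc1; a2: attacked by Qb3; b2: attacked by Qc1.
Legal moves for White: none.
In check with no legal moves → checkmate.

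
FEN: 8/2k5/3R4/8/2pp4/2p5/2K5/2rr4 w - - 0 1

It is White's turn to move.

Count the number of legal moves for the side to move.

White to move; king on c2.
In check: yes, from the black rook on c1.
Legal moves: none.
Count: 0.

0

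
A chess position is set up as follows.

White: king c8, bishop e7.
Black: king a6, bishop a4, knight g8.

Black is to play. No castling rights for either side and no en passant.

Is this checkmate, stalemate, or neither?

Black to move; black king on a6.
In check: no.
Legal moves for Black: Nxe7+, Nh6, Nf6, Ka7, Kb6, Kb5, Ka5, Be8, Bd7+, Bc6, Bb5, Bb3, Bc2, Bd1.
Black has 14 legal moves and is not in check → neither.

neither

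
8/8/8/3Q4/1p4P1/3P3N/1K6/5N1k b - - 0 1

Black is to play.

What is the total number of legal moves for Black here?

0

Black to move; king on h1.
In check: yes, from the white queen on d5.
Legal moves: none.
Count: 0.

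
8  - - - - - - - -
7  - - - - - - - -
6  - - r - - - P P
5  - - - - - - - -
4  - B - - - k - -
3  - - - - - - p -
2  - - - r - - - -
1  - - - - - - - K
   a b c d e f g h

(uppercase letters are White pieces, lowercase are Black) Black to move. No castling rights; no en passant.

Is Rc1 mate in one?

yes

After Rc1: white king on h1; in check: yes, from the black rook on c1.
King squares — g1: attacked by Rc1; g2: attacked by Rd2; h2: attacked by Rd2.
White has no legal moves → checkmate.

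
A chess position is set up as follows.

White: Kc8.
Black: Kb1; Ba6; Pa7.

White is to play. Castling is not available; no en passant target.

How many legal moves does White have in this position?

4

White to move; king on c8.
In check: yes, from the black bishop on a6.
Legal moves: Kd8, Kb8, Kd7, Kc7.
Count: 4.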